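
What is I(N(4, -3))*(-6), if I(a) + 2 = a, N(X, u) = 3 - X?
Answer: 18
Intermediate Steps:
I(a) = -2 + a
I(N(4, -3))*(-6) = (-2 + (3 - 1*4))*(-6) = (-2 + (3 - 4))*(-6) = (-2 - 1)*(-6) = -3*(-6) = 18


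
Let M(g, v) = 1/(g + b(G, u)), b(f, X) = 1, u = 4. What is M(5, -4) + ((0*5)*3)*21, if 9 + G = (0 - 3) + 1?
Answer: ⅙ ≈ 0.16667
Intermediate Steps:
G = -11 (G = -9 + ((0 - 3) + 1) = -9 + (-3 + 1) = -9 - 2 = -11)
M(g, v) = 1/(1 + g) (M(g, v) = 1/(g + 1) = 1/(1 + g))
M(5, -4) + ((0*5)*3)*21 = 1/(1 + 5) + ((0*5)*3)*21 = 1/6 + (0*3)*21 = ⅙ + 0*21 = ⅙ + 0 = ⅙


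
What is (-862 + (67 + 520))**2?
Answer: 75625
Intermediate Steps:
(-862 + (67 + 520))**2 = (-862 + 587)**2 = (-275)**2 = 75625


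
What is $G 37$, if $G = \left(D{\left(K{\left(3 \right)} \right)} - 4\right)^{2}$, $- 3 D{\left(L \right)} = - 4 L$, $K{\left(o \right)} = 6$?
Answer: $592$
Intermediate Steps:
$D{\left(L \right)} = \frac{4 L}{3}$ ($D{\left(L \right)} = - \frac{\left(-4\right) L}{3} = \frac{4 L}{3}$)
$G = 16$ ($G = \left(\frac{4}{3} \cdot 6 - 4\right)^{2} = \left(8 - 4\right)^{2} = 4^{2} = 16$)
$G 37 = 16 \cdot 37 = 592$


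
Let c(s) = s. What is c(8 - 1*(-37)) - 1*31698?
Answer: -31653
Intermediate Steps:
c(8 - 1*(-37)) - 1*31698 = (8 - 1*(-37)) - 1*31698 = (8 + 37) - 31698 = 45 - 31698 = -31653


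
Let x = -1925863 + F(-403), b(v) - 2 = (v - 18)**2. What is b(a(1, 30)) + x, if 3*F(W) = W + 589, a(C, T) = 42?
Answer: -1925223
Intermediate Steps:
F(W) = 589/3 + W/3 (F(W) = (W + 589)/3 = (589 + W)/3 = 589/3 + W/3)
b(v) = 2 + (-18 + v)**2 (b(v) = 2 + (v - 18)**2 = 2 + (-18 + v)**2)
x = -1925801 (x = -1925863 + (589/3 + (1/3)*(-403)) = -1925863 + (589/3 - 403/3) = -1925863 + 62 = -1925801)
b(a(1, 30)) + x = (2 + (-18 + 42)**2) - 1925801 = (2 + 24**2) - 1925801 = (2 + 576) - 1925801 = 578 - 1925801 = -1925223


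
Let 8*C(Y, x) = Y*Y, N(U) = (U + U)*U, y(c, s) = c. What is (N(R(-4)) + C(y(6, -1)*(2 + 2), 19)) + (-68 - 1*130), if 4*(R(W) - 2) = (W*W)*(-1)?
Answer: -118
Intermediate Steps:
R(W) = 2 - W**2/4 (R(W) = 2 + ((W*W)*(-1))/4 = 2 + (W**2*(-1))/4 = 2 + (-W**2)/4 = 2 - W**2/4)
N(U) = 2*U**2 (N(U) = (2*U)*U = 2*U**2)
C(Y, x) = Y**2/8 (C(Y, x) = (Y*Y)/8 = Y**2/8)
(N(R(-4)) + C(y(6, -1)*(2 + 2), 19)) + (-68 - 1*130) = (2*(2 - 1/4*(-4)**2)**2 + (6*(2 + 2))**2/8) + (-68 - 1*130) = (2*(2 - 1/4*16)**2 + (6*4)**2/8) + (-68 - 130) = (2*(2 - 4)**2 + (1/8)*24**2) - 198 = (2*(-2)**2 + (1/8)*576) - 198 = (2*4 + 72) - 198 = (8 + 72) - 198 = 80 - 198 = -118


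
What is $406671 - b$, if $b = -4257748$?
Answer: $4664419$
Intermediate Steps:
$406671 - b = 406671 - -4257748 = 406671 + 4257748 = 4664419$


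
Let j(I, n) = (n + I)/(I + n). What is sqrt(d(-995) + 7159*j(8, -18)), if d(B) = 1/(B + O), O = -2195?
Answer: sqrt(72850696710)/3190 ≈ 84.611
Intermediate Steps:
j(I, n) = 1 (j(I, n) = (I + n)/(I + n) = 1)
d(B) = 1/(-2195 + B) (d(B) = 1/(B - 2195) = 1/(-2195 + B))
sqrt(d(-995) + 7159*j(8, -18)) = sqrt(1/(-2195 - 995) + 7159*1) = sqrt(1/(-3190) + 7159) = sqrt(-1/3190 + 7159) = sqrt(22837209/3190) = sqrt(72850696710)/3190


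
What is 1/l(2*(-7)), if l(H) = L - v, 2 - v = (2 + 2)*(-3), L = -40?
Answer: -1/54 ≈ -0.018519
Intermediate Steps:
v = 14 (v = 2 - (2 + 2)*(-3) = 2 - 4*(-3) = 2 - 1*(-12) = 2 + 12 = 14)
l(H) = -54 (l(H) = -40 - 1*14 = -40 - 14 = -54)
1/l(2*(-7)) = 1/(-54) = -1/54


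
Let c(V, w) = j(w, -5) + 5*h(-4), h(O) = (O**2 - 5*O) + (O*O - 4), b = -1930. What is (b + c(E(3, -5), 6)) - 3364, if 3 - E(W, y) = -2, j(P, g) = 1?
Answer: -5053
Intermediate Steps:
E(W, y) = 5 (E(W, y) = 3 - 1*(-2) = 3 + 2 = 5)
h(O) = -4 - 5*O + 2*O**2 (h(O) = (O**2 - 5*O) + (O**2 - 4) = (O**2 - 5*O) + (-4 + O**2) = -4 - 5*O + 2*O**2)
c(V, w) = 241 (c(V, w) = 1 + 5*(-4 - 5*(-4) + 2*(-4)**2) = 1 + 5*(-4 + 20 + 2*16) = 1 + 5*(-4 + 20 + 32) = 1 + 5*48 = 1 + 240 = 241)
(b + c(E(3, -5), 6)) - 3364 = (-1930 + 241) - 3364 = -1689 - 3364 = -5053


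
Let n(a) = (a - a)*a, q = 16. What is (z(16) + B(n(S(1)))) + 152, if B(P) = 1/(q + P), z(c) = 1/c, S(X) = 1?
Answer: 1217/8 ≈ 152.13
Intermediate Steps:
z(c) = 1/c
n(a) = 0 (n(a) = 0*a = 0)
B(P) = 1/(16 + P)
(z(16) + B(n(S(1)))) + 152 = (1/16 + 1/(16 + 0)) + 152 = (1/16 + 1/16) + 152 = 1/8 + 152 = 1217/8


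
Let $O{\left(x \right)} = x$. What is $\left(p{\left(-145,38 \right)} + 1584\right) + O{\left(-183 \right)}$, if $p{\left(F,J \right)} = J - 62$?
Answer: $1377$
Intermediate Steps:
$p{\left(F,J \right)} = -62 + J$
$\left(p{\left(-145,38 \right)} + 1584\right) + O{\left(-183 \right)} = \left(\left(-62 + 38\right) + 1584\right) - 183 = \left(-24 + 1584\right) - 183 = 1560 - 183 = 1377$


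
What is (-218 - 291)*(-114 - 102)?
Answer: 109944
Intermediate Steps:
(-218 - 291)*(-114 - 102) = -509*(-216) = 109944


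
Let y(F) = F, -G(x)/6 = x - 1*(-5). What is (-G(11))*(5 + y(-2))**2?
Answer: 864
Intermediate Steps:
G(x) = -30 - 6*x (G(x) = -6*(x - 1*(-5)) = -6*(x + 5) = -6*(5 + x) = -30 - 6*x)
(-G(11))*(5 + y(-2))**2 = (-(-30 - 6*11))*(5 - 2)**2 = -(-30 - 66)*3**2 = -1*(-96)*9 = 96*9 = 864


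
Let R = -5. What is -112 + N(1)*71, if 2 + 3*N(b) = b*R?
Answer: -833/3 ≈ -277.67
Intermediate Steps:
N(b) = -⅔ - 5*b/3 (N(b) = -⅔ + (b*(-5))/3 = -⅔ + (-5*b)/3 = -⅔ - 5*b/3)
-112 + N(1)*71 = -112 + (-⅔ - 5/3*1)*71 = -112 + (-⅔ - 5/3)*71 = -112 - 7/3*71 = -112 - 497/3 = -833/3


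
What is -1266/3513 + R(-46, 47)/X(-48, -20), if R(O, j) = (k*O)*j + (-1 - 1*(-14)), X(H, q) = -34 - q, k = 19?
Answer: 48081207/16394 ≈ 2932.9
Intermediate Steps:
R(O, j) = 13 + 19*O*j (R(O, j) = (19*O)*j + (-1 - 1*(-14)) = 19*O*j + (-1 + 14) = 19*O*j + 13 = 13 + 19*O*j)
-1266/3513 + R(-46, 47)/X(-48, -20) = -1266/3513 + (13 + 19*(-46)*47)/(-34 - 1*(-20)) = -1266*1/3513 + (13 - 41078)/(-34 + 20) = -422/1171 - 41065/(-14) = -422/1171 - 41065*(-1/14) = -422/1171 + 41065/14 = 48081207/16394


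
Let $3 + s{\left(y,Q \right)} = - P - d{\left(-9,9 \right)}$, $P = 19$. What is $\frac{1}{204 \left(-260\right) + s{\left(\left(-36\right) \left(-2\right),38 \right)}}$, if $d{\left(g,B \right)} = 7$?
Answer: $- \frac{1}{53069} \approx -1.8843 \cdot 10^{-5}$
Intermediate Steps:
$s{\left(y,Q \right)} = -29$ ($s{\left(y,Q \right)} = -3 - 26 = -29$)
$\frac{1}{204 \left(-260\right) + s{\left(\left(-36\right) \left(-2\right),38 \right)}} = \frac{1}{204 \left(-260\right) - 29} = \frac{1}{-53040 - 29} = \frac{1}{-53069} = - \frac{1}{53069}$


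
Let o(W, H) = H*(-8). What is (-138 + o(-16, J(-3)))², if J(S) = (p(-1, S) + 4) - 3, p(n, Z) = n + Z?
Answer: 12996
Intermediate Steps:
p(n, Z) = Z + n
J(S) = S (J(S) = ((S - 1) + 4) - 3 = ((-1 + S) + 4) - 3 = (3 + S) - 3 = S)
o(W, H) = -8*H
(-138 + o(-16, J(-3)))² = (-138 - 8*(-3))² = (-138 + 24)² = (-114)² = 12996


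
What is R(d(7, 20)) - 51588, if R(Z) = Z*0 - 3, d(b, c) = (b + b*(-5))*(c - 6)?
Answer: -51591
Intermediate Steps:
d(b, c) = -4*b*(-6 + c) (d(b, c) = (b - 5*b)*(-6 + c) = (-4*b)*(-6 + c) = -4*b*(-6 + c))
R(Z) = -3 (R(Z) = 0 - 3 = -3)
R(d(7, 20)) - 51588 = -3 - 51588 = -51591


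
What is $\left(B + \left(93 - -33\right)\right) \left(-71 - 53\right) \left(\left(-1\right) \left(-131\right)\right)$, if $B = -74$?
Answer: $-844688$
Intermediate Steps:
$\left(B + \left(93 - -33\right)\right) \left(-71 - 53\right) \left(\left(-1\right) \left(-131\right)\right) = \left(-74 + \left(93 - -33\right)\right) \left(-71 - 53\right) \left(\left(-1\right) \left(-131\right)\right) = \left(-74 + \left(93 + 33\right)\right) \left(-124\right) 131 = \left(-74 + 126\right) \left(-124\right) 131 = 52 \left(-124\right) 131 = \left(-6448\right) 131 = -844688$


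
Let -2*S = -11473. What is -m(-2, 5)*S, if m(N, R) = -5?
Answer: 57365/2 ≈ 28683.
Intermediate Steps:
S = 11473/2 (S = -½*(-11473) = 11473/2 ≈ 5736.5)
-m(-2, 5)*S = -(-5)*11473/2 = -1*(-57365/2) = 57365/2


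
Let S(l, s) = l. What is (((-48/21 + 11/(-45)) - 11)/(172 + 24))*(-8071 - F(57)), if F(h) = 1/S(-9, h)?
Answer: 77395789/138915 ≈ 557.14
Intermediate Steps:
F(h) = -⅑ (F(h) = 1/(-9) = -⅑)
(((-48/21 + 11/(-45)) - 11)/(172 + 24))*(-8071 - F(57)) = (((-48/21 + 11/(-45)) - 11)/(172 + 24))*(-8071 - 1*(-⅑)) = (((-48*1/21 + 11*(-1/45)) - 11)/196)*(-8071 + ⅑) = (((-16/7 - 11/45) - 11)*(1/196))*(-72638/9) = ((-797/315 - 11)*(1/196))*(-72638/9) = -4262/315*1/196*(-72638/9) = -2131/30870*(-72638/9) = 77395789/138915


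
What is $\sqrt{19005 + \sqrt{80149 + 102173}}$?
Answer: $\sqrt{19005 + 3 \sqrt{20258}} \approx 139.4$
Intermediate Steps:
$\sqrt{19005 + \sqrt{80149 + 102173}} = \sqrt{19005 + \sqrt{182322}} = \sqrt{19005 + 3 \sqrt{20258}}$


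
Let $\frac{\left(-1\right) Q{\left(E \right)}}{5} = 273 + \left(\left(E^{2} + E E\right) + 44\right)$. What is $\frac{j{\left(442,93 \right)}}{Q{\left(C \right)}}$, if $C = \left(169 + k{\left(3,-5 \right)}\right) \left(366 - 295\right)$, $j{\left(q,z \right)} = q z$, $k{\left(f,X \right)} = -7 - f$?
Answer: $- \frac{41106}{1274416795} \approx -3.2255 \cdot 10^{-5}$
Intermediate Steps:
$C = 11289$ ($C = \left(169 - 10\right) \left(366 - 295\right) = \left(169 - 10\right) 71 = 159 \cdot 71 = 11289$)
$Q{\left(E \right)} = -1585 - 10 E^{2}$ ($Q{\left(E \right)} = - 5 \left(273 + \left(\left(E^{2} + E E\right) + 44\right)\right) = - 5 \left(273 + \left(\left(E^{2} + E^{2}\right) + 44\right)\right) = - 5 \left(273 + \left(2 E^{2} + 44\right)\right) = - 5 \left(273 + \left(44 + 2 E^{2}\right)\right) = - 5 \left(317 + 2 E^{2}\right) = -1585 - 10 E^{2}$)
$\frac{j{\left(442,93 \right)}}{Q{\left(C \right)}} = \frac{442 \cdot 93}{-1585 - 10 \cdot 11289^{2}} = \frac{41106}{-1585 - 1274415210} = \frac{41106}{-1274416795} = 41106 \left(- \frac{1}{1274416795}\right) = - \frac{41106}{1274416795}$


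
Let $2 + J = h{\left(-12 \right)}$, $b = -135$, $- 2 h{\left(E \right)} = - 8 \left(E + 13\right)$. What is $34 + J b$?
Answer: $-236$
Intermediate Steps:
$h{\left(E \right)} = 52 + 4 E$ ($h{\left(E \right)} = - \frac{\left(-8\right) \left(E + 13\right)}{2} = - \frac{\left(-8\right) \left(13 + E\right)}{2} = - \frac{-104 - 8 E}{2} = 52 + 4 E$)
$J = 2$ ($J = -2 + \left(52 + 4 \left(-12\right)\right) = -2 + \left(52 - 48\right) = -2 + 4 = 2$)
$34 + J b = 34 + 2 \left(-135\right) = 34 - 270 = -236$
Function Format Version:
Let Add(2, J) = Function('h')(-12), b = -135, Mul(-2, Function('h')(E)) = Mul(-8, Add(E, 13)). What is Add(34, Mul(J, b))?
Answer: -236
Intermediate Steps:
Function('h')(E) = Add(52, Mul(4, E)) (Function('h')(E) = Mul(Rational(-1, 2), Mul(-8, Add(E, 13))) = Mul(Rational(-1, 2), Mul(-8, Add(13, E))) = Mul(Rational(-1, 2), Add(-104, Mul(-8, E))) = Add(52, Mul(4, E)))
J = 2 (J = Add(-2, Add(52, Mul(4, -12))) = Add(-2, Add(52, -48)) = Add(-2, 4) = 2)
Add(34, Mul(J, b)) = Add(34, Mul(2, -135)) = Add(34, -270) = -236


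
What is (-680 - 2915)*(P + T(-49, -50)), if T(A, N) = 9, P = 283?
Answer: -1049740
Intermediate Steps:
(-680 - 2915)*(P + T(-49, -50)) = (-680 - 2915)*(283 + 9) = -3595*292 = -1049740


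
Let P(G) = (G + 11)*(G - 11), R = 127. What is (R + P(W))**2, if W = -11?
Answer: 16129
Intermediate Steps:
P(G) = (-11 + G)*(11 + G) (P(G) = (11 + G)*(-11 + G) = (-11 + G)*(11 + G))
(R + P(W))**2 = (127 + (-121 + (-11)**2))**2 = (127 + (-121 + 121))**2 = (127 + 0)**2 = 127**2 = 16129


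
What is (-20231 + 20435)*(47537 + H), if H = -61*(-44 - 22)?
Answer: 10518852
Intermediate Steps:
H = 4026 (H = -61*(-66) = 4026)
(-20231 + 20435)*(47537 + H) = (-20231 + 20435)*(47537 + 4026) = 204*51563 = 10518852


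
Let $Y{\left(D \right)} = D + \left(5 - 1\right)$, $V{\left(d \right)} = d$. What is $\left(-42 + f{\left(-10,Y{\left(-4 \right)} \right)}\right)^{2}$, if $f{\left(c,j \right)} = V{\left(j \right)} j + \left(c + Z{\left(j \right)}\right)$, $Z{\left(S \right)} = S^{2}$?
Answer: $2704$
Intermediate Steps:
$Y{\left(D \right)} = 4 + D$ ($Y{\left(D \right)} = D + \left(5 - 1\right) = D + 4 = 4 + D$)
$f{\left(c,j \right)} = c + 2 j^{2}$ ($f{\left(c,j \right)} = j j + \left(c + j^{2}\right) = j^{2} + \left(c + j^{2}\right) = c + 2 j^{2}$)
$\left(-42 + f{\left(-10,Y{\left(-4 \right)} \right)}\right)^{2} = \left(-42 - \left(10 - 2 \left(4 - 4\right)^{2}\right)\right)^{2} = \left(-42 - \left(10 - 2 \cdot 0^{2}\right)\right)^{2} = \left(-42 + \left(-10 + 2 \cdot 0\right)\right)^{2} = \left(-42 + \left(-10 + 0\right)\right)^{2} = \left(-42 - 10\right)^{2} = \left(-52\right)^{2} = 2704$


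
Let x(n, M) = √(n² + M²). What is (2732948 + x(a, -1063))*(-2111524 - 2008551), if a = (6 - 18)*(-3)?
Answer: -11259950731100 - 4120075*√1131265 ≈ -1.1264e+13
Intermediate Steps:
a = 36 (a = -12*(-3) = 36)
x(n, M) = √(M² + n²)
(2732948 + x(a, -1063))*(-2111524 - 2008551) = (2732948 + √((-1063)² + 36²))*(-2111524 - 2008551) = (2732948 + √(1129969 + 1296))*(-4120075) = (2732948 + √1131265)*(-4120075) = -11259950731100 - 4120075*√1131265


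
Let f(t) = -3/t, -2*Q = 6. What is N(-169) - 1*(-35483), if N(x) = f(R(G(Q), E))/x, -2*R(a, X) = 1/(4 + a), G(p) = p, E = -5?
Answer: 5996621/169 ≈ 35483.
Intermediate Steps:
Q = -3 (Q = -½*6 = -3)
R(a, X) = -1/(2*(4 + a))
N(x) = 6/x (N(x) = (-3/((-1/(8 + 2*(-3)))))/x = (-3/((-1/(8 - 6))))/x = (-3/((-1/2)))/x = (-3/((-1*½)))/x = (-3/(-½))/x = (-3*(-2))/x = 6/x)
N(-169) - 1*(-35483) = 6/(-169) - 1*(-35483) = 6*(-1/169) + 35483 = -6/169 + 35483 = 5996621/169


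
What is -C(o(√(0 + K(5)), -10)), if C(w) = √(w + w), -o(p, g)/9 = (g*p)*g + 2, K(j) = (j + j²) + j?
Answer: -6*I*√(1 + 50*√35) ≈ -103.37*I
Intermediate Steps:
K(j) = j² + 2*j
o(p, g) = -18 - 9*p*g² (o(p, g) = -9*((g*p)*g + 2) = -9*(p*g² + 2) = -9*(2 + p*g²) = -18 - 9*p*g²)
C(w) = √2*√w (C(w) = √(2*w) = √2*√w)
-C(o(√(0 + K(5)), -10)) = -√2*√(-18 - 9*√(0 + 5*(2 + 5))*(-10)²) = -√2*√(-18 - 9*√(0 + 5*7)*100) = -√2*√(-18 - 9*√(0 + 35)*100) = -√2*√(-18 - 9*√35*100) = -√2*√(-18 - 900*√35)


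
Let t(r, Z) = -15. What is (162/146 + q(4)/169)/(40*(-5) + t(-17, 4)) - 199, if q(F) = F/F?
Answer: -527852307/2652455 ≈ -199.01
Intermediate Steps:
q(F) = 1
(162/146 + q(4)/169)/(40*(-5) + t(-17, 4)) - 199 = (162/146 + 1/169)/(40*(-5) - 15) - 199 = (162*(1/146) + 1*(1/169))/(-200 - 15) - 199 = (81/73 + 1/169)/(-215) - 199 = (13762/12337)*(-1/215) - 199 = -13762/2652455 - 199 = -527852307/2652455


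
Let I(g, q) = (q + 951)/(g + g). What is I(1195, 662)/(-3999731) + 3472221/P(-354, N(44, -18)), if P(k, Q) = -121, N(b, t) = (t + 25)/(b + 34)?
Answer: -33192200434592063/1156682207890 ≈ -28696.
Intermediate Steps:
I(g, q) = (951 + q)/(2*g) (I(g, q) = (951 + q)/((2*g)) = (951 + q)*(1/(2*g)) = (951 + q)/(2*g))
N(b, t) = (25 + t)/(34 + b)
I(1195, 662)/(-3999731) + 3472221/P(-354, N(44, -18)) = ((½)*(951 + 662)/1195)/(-3999731) + 3472221/(-121) = ((½)*(1/1195)*1613)*(-1/3999731) + 3472221*(-1/121) = (1613/2390)*(-1/3999731) - 3472221/121 = -1613/9559357090 - 3472221/121 = -33192200434592063/1156682207890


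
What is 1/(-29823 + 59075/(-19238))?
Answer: -19238/573793949 ≈ -3.3528e-5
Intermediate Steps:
1/(-29823 + 59075/(-19238)) = 1/(-29823 + 59075*(-1/19238)) = 1/(-29823 - 59075/19238) = 1/(-573793949/19238) = -19238/573793949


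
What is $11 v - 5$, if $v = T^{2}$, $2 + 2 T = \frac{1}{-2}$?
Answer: $\frac{195}{16} \approx 12.188$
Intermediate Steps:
$T = - \frac{5}{4}$ ($T = -1 + \frac{1}{2 \left(-2\right)} = -1 + \frac{1}{2} \left(- \frac{1}{2}\right) = -1 - \frac{1}{4} = - \frac{5}{4} \approx -1.25$)
$v = \frac{25}{16}$ ($v = \left(- \frac{5}{4}\right)^{2} = \frac{25}{16} \approx 1.5625$)
$11 v - 5 = 11 \cdot \frac{25}{16} - 5 = \frac{275}{16} - 5 = \frac{195}{16}$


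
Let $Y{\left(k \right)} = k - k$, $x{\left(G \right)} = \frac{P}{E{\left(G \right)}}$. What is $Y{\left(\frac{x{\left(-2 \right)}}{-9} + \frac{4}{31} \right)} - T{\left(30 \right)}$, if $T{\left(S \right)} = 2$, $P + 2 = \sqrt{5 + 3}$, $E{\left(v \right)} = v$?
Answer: $-2$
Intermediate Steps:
$P = -2 + 2 \sqrt{2}$ ($P = -2 + \sqrt{5 + 3} = -2 + \sqrt{8} = -2 + 2 \sqrt{2} \approx 0.82843$)
$x{\left(G \right)} = \frac{-2 + 2 \sqrt{2}}{G}$
$Y{\left(k \right)} = 0$
$Y{\left(\frac{x{\left(-2 \right)}}{-9} + \frac{4}{31} \right)} - T{\left(30 \right)} = 0 - 2 = -2$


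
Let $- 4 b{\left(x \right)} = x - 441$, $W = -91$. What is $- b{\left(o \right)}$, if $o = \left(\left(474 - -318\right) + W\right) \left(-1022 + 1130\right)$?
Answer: $\frac{75267}{4} \approx 18817.0$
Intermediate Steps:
$o = 75708$ ($o = \left(\left(474 - -318\right) - 91\right) \left(-1022 + 1130\right) = \left(\left(474 + 318\right) - 91\right) 108 = \left(792 - 91\right) 108 = 701 \cdot 108 = 75708$)
$b{\left(x \right)} = \frac{441}{4} - \frac{x}{4}$ ($b{\left(x \right)} = - \frac{x - 441}{4} = - \frac{-441 + x}{4} = \frac{441}{4} - \frac{x}{4}$)
$- b{\left(o \right)} = - (\frac{441}{4} - 18927) = \left(-1\right) \left(- \frac{75267}{4}\right) = \frac{75267}{4}$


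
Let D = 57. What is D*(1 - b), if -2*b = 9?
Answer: 627/2 ≈ 313.50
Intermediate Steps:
b = -9/2 (b = -1/2*9 = -9/2 ≈ -4.5000)
D*(1 - b) = 57*(1 - 1*(-9/2)) = 57*(1 + 9/2) = 57*(11/2) = 627/2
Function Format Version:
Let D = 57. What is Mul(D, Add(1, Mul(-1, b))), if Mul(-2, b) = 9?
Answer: Rational(627, 2) ≈ 313.50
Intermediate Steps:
b = Rational(-9, 2) (b = Mul(Rational(-1, 2), 9) = Rational(-9, 2) ≈ -4.5000)
Mul(D, Add(1, Mul(-1, b))) = Mul(57, Add(1, Mul(-1, Rational(-9, 2)))) = Mul(57, Add(1, Rational(9, 2))) = Mul(57, Rational(11, 2)) = Rational(627, 2)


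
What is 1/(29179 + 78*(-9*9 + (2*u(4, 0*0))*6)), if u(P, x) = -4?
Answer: 1/19117 ≈ 5.2309e-5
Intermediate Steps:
1/(29179 + 78*(-9*9 + (2*u(4, 0*0))*6)) = 1/(29179 + 78*(-9*9 + (2*(-4))*6)) = 1/(29179 + 78*(-81 - 8*6)) = 1/(29179 + 78*(-81 - 48)) = 1/(29179 + 78*(-129)) = 1/(29179 - 10062) = 1/19117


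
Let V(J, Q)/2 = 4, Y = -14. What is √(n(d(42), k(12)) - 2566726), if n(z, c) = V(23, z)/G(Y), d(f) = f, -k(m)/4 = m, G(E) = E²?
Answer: 2*I*√31442393/7 ≈ 1602.1*I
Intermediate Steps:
V(J, Q) = 8 (V(J, Q) = 2*4 = 8)
k(m) = -4*m
n(z, c) = 2/49 (n(z, c) = 8/((-14)²) = 8/196 = 8*(1/196) = 2/49)
√(n(d(42), k(12)) - 2566726) = √(2/49 - 2566726) = √(-125769572/49) = 2*I*√31442393/7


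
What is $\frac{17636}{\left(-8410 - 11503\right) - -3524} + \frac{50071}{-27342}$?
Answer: $- \frac{20679637}{7112826} \approx -2.9074$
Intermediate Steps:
$\frac{17636}{\left(-8410 - 11503\right) - -3524} + \frac{50071}{-27342} = \frac{17636}{-19913 + 3524} + 50071 \left(- \frac{1}{27342}\right) = \frac{17636}{-16389} - \frac{7153}{3906} = 17636 \left(- \frac{1}{16389}\right) - \frac{7153}{3906} = - \frac{17636}{16389} - \frac{7153}{3906} = - \frac{20679637}{7112826}$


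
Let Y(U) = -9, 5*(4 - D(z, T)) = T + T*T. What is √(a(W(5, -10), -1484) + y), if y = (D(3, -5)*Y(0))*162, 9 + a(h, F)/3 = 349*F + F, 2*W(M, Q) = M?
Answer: I*√1558227 ≈ 1248.3*I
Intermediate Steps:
D(z, T) = 4 - T/5 - T²/5 (D(z, T) = 4 - (T + T*T)/5 = 4 - (T + T²)/5 = 4 + (-T/5 - T²/5) = 4 - T/5 - T²/5)
W(M, Q) = M/2
a(h, F) = -27 + 1050*F (a(h, F) = -27 + 3*(349*F + F) = -27 + 3*(350*F) = -27 + 1050*F)
y = 0 (y = ((4 - ⅕*(-5) - ⅕*(-5)²)*(-9))*162 = ((4 + 1 - ⅕*25)*(-9))*162 = ((4 + 1 - 5)*(-9))*162 = (0*(-9))*162 = 0*162 = 0)
√(a(W(5, -10), -1484) + y) = √((-27 + 1050*(-1484)) + 0) = √((-27 - 1558200) + 0) = √(-1558227 + 0) = √(-1558227) = I*√1558227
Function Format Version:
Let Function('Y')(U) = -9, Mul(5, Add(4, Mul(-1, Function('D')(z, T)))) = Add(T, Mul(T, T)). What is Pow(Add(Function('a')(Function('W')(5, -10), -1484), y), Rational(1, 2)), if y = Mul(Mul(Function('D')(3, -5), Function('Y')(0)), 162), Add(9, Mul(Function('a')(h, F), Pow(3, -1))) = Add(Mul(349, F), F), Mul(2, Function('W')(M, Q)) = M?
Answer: Mul(I, Pow(1558227, Rational(1, 2))) ≈ Mul(1248.3, I)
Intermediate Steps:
Function('D')(z, T) = Add(4, Mul(Rational(-1, 5), T), Mul(Rational(-1, 5), Pow(T, 2))) (Function('D')(z, T) = Add(4, Mul(Rational(-1, 5), Add(T, Mul(T, T)))) = Add(4, Mul(Rational(-1, 5), Add(T, Pow(T, 2)))) = Add(4, Add(Mul(Rational(-1, 5), T), Mul(Rational(-1, 5), Pow(T, 2)))) = Add(4, Mul(Rational(-1, 5), T), Mul(Rational(-1, 5), Pow(T, 2))))
Function('W')(M, Q) = Mul(Rational(1, 2), M)
Function('a')(h, F) = Add(-27, Mul(1050, F)) (Function('a')(h, F) = Add(-27, Mul(3, Add(Mul(349, F), F))) = Add(-27, Mul(3, Mul(350, F))) = Add(-27, Mul(1050, F)))
y = 0 (y = Mul(Mul(Add(4, Mul(Rational(-1, 5), -5), Mul(Rational(-1, 5), Pow(-5, 2))), -9), 162) = Mul(Mul(Add(4, 1, Mul(Rational(-1, 5), 25)), -9), 162) = Mul(Mul(Add(4, 1, -5), -9), 162) = Mul(Mul(0, -9), 162) = Mul(0, 162) = 0)
Pow(Add(Function('a')(Function('W')(5, -10), -1484), y), Rational(1, 2)) = Pow(Add(Add(-27, Mul(1050, -1484)), 0), Rational(1, 2)) = Pow(Add(Add(-27, -1558200), 0), Rational(1, 2)) = Pow(Add(-1558227, 0), Rational(1, 2)) = Pow(-1558227, Rational(1, 2)) = Mul(I, Pow(1558227, Rational(1, 2)))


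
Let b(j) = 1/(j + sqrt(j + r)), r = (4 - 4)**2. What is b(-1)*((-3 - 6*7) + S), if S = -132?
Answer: 177/2 + 177*I/2 ≈ 88.5 + 88.5*I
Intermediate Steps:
r = 0 (r = 0**2 = 0)
b(j) = 1/(j + sqrt(j)) (b(j) = 1/(j + sqrt(j + 0)) = 1/(j + sqrt(j)))
b(-1)*((-3 - 6*7) + S) = ((-3 - 6*7) - 132)/(-1 + sqrt(-1)) = ((-3 - 42) - 132)/(-1 + I) = ((-1 - I)/2)*(-45 - 132) = ((-1 - I)/2)*(-177) = -177*(-1 - I)/2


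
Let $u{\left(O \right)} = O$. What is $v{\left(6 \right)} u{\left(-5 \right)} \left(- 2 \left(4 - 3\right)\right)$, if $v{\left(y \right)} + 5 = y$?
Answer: $10$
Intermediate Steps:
$v{\left(y \right)} = -5 + y$
$v{\left(6 \right)} u{\left(-5 \right)} \left(- 2 \left(4 - 3\right)\right) = \left(-5 + 6\right) \left(-5\right) \left(- 2 \left(4 - 3\right)\right) = 1 \left(-5\right) \left(\left(-2\right) 1\right) = \left(-5\right) \left(-2\right) = 10$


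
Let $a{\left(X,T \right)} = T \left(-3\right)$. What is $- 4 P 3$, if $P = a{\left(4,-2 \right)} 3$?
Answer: $-216$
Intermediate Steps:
$a{\left(X,T \right)} = - 3 T$
$P = 18$ ($P = \left(-3\right) \left(-2\right) 3 = 6 \cdot 3 = 18$)
$- 4 P 3 = \left(-4\right) 18 \cdot 3 = \left(-72\right) 3 = -216$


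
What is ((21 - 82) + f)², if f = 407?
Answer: 119716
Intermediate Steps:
((21 - 82) + f)² = ((21 - 82) + 407)² = (-61 + 407)² = 346² = 119716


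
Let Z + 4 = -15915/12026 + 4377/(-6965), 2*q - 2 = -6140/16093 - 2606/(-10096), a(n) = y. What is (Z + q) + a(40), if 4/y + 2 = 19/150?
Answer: -39851145076746051/5574563638211920 ≈ -7.1488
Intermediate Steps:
y = -600/281 (y = 4/(-2 + 19/150) = 4/(-281/150) = 4*(-150/281) = -600/281 ≈ -2.1352)
a(n) = -600/281
q = 152449387/162474928 (q = 1 + (-6140/16093 - 2606/(-10096))/2 = 1 + (-6140*1/16093 - 2606*(-1/10096))/2 = 1 + (-6140/16093 + 1303/5048)/2 = 1 + (½)*(-10025541/81237464) = 1 - 10025541/162474928 = 152449387/162474928 ≈ 0.93829)
Z = -71218591/11965870 (Z = -4 + (-15915/12026 + 4377/(-6965)) = -4 + (-15915*1/12026 + 4377*(-1/6965)) = -4 + (-15915/12026 - 4377/6965) = -4 - 23355111/11965870 = -71218591/11965870 ≈ -5.9518)
(Z + q) + a(40) = (-71218591/11965870 + 152449387/162474928) - 600/281 = -99459652026171/19838304762320 - 600/281 = -39851145076746051/5574563638211920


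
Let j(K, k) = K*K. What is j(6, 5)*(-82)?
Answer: -2952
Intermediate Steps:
j(K, k) = K**2
j(6, 5)*(-82) = 6**2*(-82) = 36*(-82) = -2952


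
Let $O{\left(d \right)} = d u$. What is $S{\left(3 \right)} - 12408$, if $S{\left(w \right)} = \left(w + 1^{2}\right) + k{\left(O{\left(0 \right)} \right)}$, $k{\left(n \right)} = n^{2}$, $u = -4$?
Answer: $-12404$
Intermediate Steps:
$O{\left(d \right)} = - 4 d$ ($O{\left(d \right)} = d \left(-4\right) = - 4 d$)
$S{\left(w \right)} = 1 + w$ ($S{\left(w \right)} = \left(w + 1^{2}\right) + \left(\left(-4\right) 0\right)^{2} = \left(w + 1\right) + 0^{2} = \left(1 + w\right) + 0 = 1 + w$)
$S{\left(3 \right)} - 12408 = \left(1 + 3\right) - 12408 = 4 - 12408 = -12404$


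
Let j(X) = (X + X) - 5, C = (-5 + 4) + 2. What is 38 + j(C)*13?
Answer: -1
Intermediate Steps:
C = 1 (C = -1 + 2 = 1)
j(X) = -5 + 2*X (j(X) = 2*X - 5 = -5 + 2*X)
38 + j(C)*13 = 38 + (-5 + 2*1)*13 = 38 + (-5 + 2)*13 = 38 - 3*13 = 38 - 39 = -1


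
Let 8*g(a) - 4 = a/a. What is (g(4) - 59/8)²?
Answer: 729/16 ≈ 45.563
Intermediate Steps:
g(a) = 5/8 (g(a) = ½ + (a/a)/8 = ½ + (⅛)*1 = ½ + ⅛ = 5/8)
(g(4) - 59/8)² = (5/8 - 59/8)² = (-27/4)² = 729/16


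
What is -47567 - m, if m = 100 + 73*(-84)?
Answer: -41535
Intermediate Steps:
m = -6032 (m = 100 - 6132 = -6032)
-47567 - m = -47567 - 1*(-6032) = -47567 + 6032 = -41535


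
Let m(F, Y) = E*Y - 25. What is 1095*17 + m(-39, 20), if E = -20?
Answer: 18190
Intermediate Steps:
m(F, Y) = -25 - 20*Y (m(F, Y) = -20*Y - 25 = -25 - 20*Y)
1095*17 + m(-39, 20) = 1095*17 + (-25 - 20*20) = 18615 + (-25 - 400) = 18615 - 425 = 18190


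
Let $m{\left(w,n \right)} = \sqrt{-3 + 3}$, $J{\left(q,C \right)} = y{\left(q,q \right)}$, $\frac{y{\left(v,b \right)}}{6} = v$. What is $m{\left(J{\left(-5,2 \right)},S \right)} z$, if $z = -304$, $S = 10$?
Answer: $0$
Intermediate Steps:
$y{\left(v,b \right)} = 6 v$
$J{\left(q,C \right)} = 6 q$
$m{\left(w,n \right)} = 0$ ($m{\left(w,n \right)} = \sqrt{0} = 0$)
$m{\left(J{\left(-5,2 \right)},S \right)} z = 0 \left(-304\right) = 0$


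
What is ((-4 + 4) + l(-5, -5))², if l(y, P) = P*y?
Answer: 625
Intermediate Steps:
((-4 + 4) + l(-5, -5))² = ((-4 + 4) - 5*(-5))² = (0 + 25)² = 25² = 625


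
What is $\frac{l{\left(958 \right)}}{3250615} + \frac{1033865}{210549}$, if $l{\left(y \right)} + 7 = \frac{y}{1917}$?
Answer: $\frac{2147484557636662}{437340378348765} \approx 4.9103$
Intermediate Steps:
$l{\left(y \right)} = -7 + \frac{y}{1917}$
$\frac{l{\left(958 \right)}}{3250615} + \frac{1033865}{210549} = \frac{-7 + \frac{1}{1917} \cdot 958}{3250615} + \frac{1033865}{210549} = \left(-7 + \frac{958}{1917}\right) \frac{1}{3250615} + 1033865 \cdot \frac{1}{210549} = \left(- \frac{12461}{1917}\right) \frac{1}{3250615} + \frac{1033865}{210549} = - \frac{12461}{6231428955} + \frac{1033865}{210549} = \frac{2147484557636662}{437340378348765}$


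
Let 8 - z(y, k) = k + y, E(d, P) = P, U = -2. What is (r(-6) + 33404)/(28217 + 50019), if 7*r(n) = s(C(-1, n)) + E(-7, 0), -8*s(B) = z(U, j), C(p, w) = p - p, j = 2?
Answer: 233827/547652 ≈ 0.42696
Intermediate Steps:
z(y, k) = 8 - k - y (z(y, k) = 8 - (k + y) = 8 + (-k - y) = 8 - k - y)
C(p, w) = 0
s(B) = -1 (s(B) = -(8 - 1*2 - 1*(-2))/8 = -(8 - 2 + 2)/8 = -1/8*8 = -1)
r(n) = -1/7 (r(n) = (-1 + 0)/7 = (1/7)*(-1) = -1/7)
(r(-6) + 33404)/(28217 + 50019) = (-1/7 + 33404)/(28217 + 50019) = (233827/7)/78236 = (233827/7)*(1/78236) = 233827/547652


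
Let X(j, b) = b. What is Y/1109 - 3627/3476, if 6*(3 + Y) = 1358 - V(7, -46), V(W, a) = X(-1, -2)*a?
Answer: -3299335/3854884 ≈ -0.85588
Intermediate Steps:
V(W, a) = -2*a
Y = 208 (Y = -3 + (1358 - (-2)*(-46))/6 = -3 + (1358 - 1*92)/6 = -3 + (1358 - 92)/6 = -3 + (1/6)*1266 = -3 + 211 = 208)
Y/1109 - 3627/3476 = 208/1109 - 3627/3476 = -3299335/3854884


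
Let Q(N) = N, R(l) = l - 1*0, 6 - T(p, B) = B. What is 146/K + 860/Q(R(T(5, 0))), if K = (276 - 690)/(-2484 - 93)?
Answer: 24199/23 ≈ 1052.1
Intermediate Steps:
T(p, B) = 6 - B
R(l) = l (R(l) = l + 0 = l)
K = 138/859 (K = -414/(-2577) = -414*(-1/2577) = 138/859 ≈ 0.16065)
146/K + 860/Q(R(T(5, 0))) = 146/(138/859) + 860/(6 - 1*0) = 146*(859/138) + 860/(6 + 0) = 62707/69 + 860/6 = 62707/69 + 860*(⅙) = 62707/69 + 430/3 = 24199/23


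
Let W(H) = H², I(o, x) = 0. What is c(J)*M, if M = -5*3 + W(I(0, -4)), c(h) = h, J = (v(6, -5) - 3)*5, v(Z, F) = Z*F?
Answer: 2475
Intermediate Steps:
v(Z, F) = F*Z
J = -165 (J = (-5*6 - 3)*5 = (-30 - 3)*5 = -33*5 = -165)
M = -15 (M = -5*3 + 0² = -15 + 0 = -15)
c(J)*M = -165*(-15) = 2475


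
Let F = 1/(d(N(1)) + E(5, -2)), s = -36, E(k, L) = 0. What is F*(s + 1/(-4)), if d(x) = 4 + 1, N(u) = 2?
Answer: -29/4 ≈ -7.2500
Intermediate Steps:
d(x) = 5
F = ⅕ (F = 1/(5 + 0) = 1/5 = ⅕ ≈ 0.20000)
F*(s + 1/(-4)) = (-36 + 1/(-4))/5 = (-36 - ¼)/5 = (⅕)*(-145/4) = -29/4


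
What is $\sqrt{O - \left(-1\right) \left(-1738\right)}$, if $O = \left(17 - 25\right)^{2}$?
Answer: $3 i \sqrt{186} \approx 40.915 i$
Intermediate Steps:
$O = 64$ ($O = \left(-8\right)^{2} = 64$)
$\sqrt{O - \left(-1\right) \left(-1738\right)} = \sqrt{64 - \left(-1\right) \left(-1738\right)} = \sqrt{64 - 1738} = \sqrt{-1674} = 3 i \sqrt{186}$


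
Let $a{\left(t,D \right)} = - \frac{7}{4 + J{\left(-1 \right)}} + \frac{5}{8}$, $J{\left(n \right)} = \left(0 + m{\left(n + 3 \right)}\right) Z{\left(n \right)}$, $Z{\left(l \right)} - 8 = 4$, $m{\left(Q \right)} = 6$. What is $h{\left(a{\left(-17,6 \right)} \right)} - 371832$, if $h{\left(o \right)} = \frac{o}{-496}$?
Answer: $- \frac{28033158225}{75392} \approx -3.7183 \cdot 10^{5}$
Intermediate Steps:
$Z{\left(l \right)} = 12$ ($Z{\left(l \right)} = 8 + 4 = 12$)
$J{\left(n \right)} = 72$ ($J{\left(n \right)} = \left(0 + 6\right) 12 = 6 \cdot 12 = 72$)
$a{\left(t,D \right)} = \frac{81}{152}$ ($a{\left(t,D \right)} = - \frac{7}{4 + 72} + \frac{5}{8} = - \frac{7}{76} + 5 \cdot \frac{1}{8} = \left(-7\right) \frac{1}{76} + \frac{5}{8} = - \frac{7}{76} + \frac{5}{8} = \frac{81}{152}$)
$h{\left(o \right)} = - \frac{o}{496}$ ($h{\left(o \right)} = o \left(- \frac{1}{496}\right) = - \frac{o}{496}$)
$h{\left(a{\left(-17,6 \right)} \right)} - 371832 = \left(- \frac{1}{496}\right) \frac{81}{152} - 371832 = - \frac{81}{75392} - 371832 = - \frac{28033158225}{75392}$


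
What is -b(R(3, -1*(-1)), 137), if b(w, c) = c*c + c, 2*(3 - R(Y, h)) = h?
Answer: -18906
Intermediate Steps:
R(Y, h) = 3 - h/2
b(w, c) = c + c² (b(w, c) = c² + c = c + c²)
-b(R(3, -1*(-1)), 137) = -137*(1 + 137) = -137*138 = -1*18906 = -18906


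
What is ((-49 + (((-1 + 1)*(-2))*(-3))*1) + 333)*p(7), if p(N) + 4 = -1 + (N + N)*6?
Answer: 22436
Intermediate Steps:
p(N) = -5 + 12*N (p(N) = -4 + (-1 + (N + N)*6) = -4 + (-1 + (2*N)*6) = -4 + (-1 + 12*N) = -5 + 12*N)
((-49 + (((-1 + 1)*(-2))*(-3))*1) + 333)*p(7) = ((-49 + (((-1 + 1)*(-2))*(-3))*1) + 333)*(-5 + 12*7) = ((-49 + ((0*(-2))*(-3))*1) + 333)*(-5 + 84) = ((-49 + (0*(-3))*1) + 333)*79 = ((-49 + 0*1) + 333)*79 = ((-49 + 0) + 333)*79 = (-49 + 333)*79 = 284*79 = 22436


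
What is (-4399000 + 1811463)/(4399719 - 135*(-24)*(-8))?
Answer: -2587537/4373799 ≈ -0.59160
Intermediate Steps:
(-4399000 + 1811463)/(4399719 - 135*(-24)*(-8)) = -2587537/(4399719 + 3240*(-8)) = -2587537/(4399719 - 25920) = -2587537/4373799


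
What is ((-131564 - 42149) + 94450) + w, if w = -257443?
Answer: -336706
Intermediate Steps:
((-131564 - 42149) + 94450) + w = ((-131564 - 42149) + 94450) - 257443 = (-173713 + 94450) - 257443 = -79263 - 257443 = -336706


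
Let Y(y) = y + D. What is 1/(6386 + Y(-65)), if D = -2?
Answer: 1/6319 ≈ 0.00015825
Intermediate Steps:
Y(y) = -2 + y (Y(y) = y - 2 = -2 + y)
1/(6386 + Y(-65)) = 1/(6386 + (-2 - 65)) = 1/(6386 - 67) = 1/6319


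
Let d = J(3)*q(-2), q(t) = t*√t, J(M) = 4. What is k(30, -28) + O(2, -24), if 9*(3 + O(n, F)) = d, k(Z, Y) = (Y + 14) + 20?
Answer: 3 - 8*I*√2/9 ≈ 3.0 - 1.2571*I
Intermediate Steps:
q(t) = t^(3/2)
k(Z, Y) = 34 + Y (k(Z, Y) = (14 + Y) + 20 = 34 + Y)
d = -8*I*√2 (d = 4*(-2)^(3/2) = 4*(-2*I*√2) = -8*I*√2 ≈ -11.314*I)
O(n, F) = -3 - 8*I*√2/9 (O(n, F) = -3 + (-8*I*√2)/9 = -3 - 8*I*√2/9)
k(30, -28) + O(2, -24) = (34 - 28) + (-3 - 8*I*√2/9) = 6 + (-3 - 8*I*√2/9) = 3 - 8*I*√2/9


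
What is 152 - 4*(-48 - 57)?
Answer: 572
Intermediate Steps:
152 - 4*(-48 - 57) = 152 - 4*(-105) = 152 + 420 = 572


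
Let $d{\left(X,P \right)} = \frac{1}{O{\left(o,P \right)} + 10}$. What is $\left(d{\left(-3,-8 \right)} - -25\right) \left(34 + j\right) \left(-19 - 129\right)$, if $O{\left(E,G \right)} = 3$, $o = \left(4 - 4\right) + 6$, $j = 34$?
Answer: $- \frac{3280864}{13} \approx -2.5237 \cdot 10^{5}$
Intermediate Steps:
$o = 6$ ($o = 0 + 6 = 6$)
$d{\left(X,P \right)} = \frac{1}{13}$ ($d{\left(X,P \right)} = \frac{1}{3 + 10} = \frac{1}{13}$)
$\left(d{\left(-3,-8 \right)} - -25\right) \left(34 + j\right) \left(-19 - 129\right) = \left(\frac{1}{13} - -25\right) \left(34 + 34\right) \left(-19 - 129\right) = \left(\frac{1}{13} + 25\right) 68 \left(-148\right) = \frac{326}{13} \left(-10064\right) = - \frac{3280864}{13}$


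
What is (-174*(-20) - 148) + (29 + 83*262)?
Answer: 25107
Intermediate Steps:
(-174*(-20) - 148) + (29 + 83*262) = (3480 - 148) + (29 + 21746) = 3332 + 21775 = 25107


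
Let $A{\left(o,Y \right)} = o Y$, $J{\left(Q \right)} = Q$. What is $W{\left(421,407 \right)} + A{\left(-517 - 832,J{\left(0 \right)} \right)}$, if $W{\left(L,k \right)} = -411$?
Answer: $-411$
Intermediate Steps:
$A{\left(o,Y \right)} = Y o$
$W{\left(421,407 \right)} + A{\left(-517 - 832,J{\left(0 \right)} \right)} = -411 + 0 \left(-517 - 832\right) = -411 + 0 \left(-1349\right) = -411 + 0 = -411$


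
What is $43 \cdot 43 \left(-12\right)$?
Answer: $-22188$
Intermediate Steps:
$43 \cdot 43 \left(-12\right) = 1849 \left(-12\right) = -22188$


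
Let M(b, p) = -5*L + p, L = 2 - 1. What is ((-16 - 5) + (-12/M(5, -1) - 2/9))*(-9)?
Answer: 173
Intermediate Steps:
L = 1
M(b, p) = -5 + p (M(b, p) = -5*1 + p = -5 + p)
((-16 - 5) + (-12/M(5, -1) - 2/9))*(-9) = ((-16 - 5) + (-12/(-5 - 1) - 2/9))*(-9) = (-21 + (-12/(-6) - 2*⅑))*(-9) = (-21 + (-12*(-⅙) - 2/9))*(-9) = (-21 + (2 - 2/9))*(-9) = (-21 + 16/9)*(-9) = -173/9*(-9) = 173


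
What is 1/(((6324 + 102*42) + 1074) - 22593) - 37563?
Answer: -409849894/10911 ≈ -37563.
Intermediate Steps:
1/(((6324 + 102*42) + 1074) - 22593) - 37563 = 1/(((6324 + 4284) + 1074) - 22593) - 37563 = 1/((10608 + 1074) - 22593) - 37563 = 1/(11682 - 22593) - 37563 = 1/(-10911) - 37563 = -1/10911 - 37563 = -409849894/10911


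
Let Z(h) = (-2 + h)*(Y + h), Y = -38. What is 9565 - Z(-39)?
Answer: 6408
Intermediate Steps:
Z(h) = (-38 + h)*(-2 + h) (Z(h) = (-2 + h)*(-38 + h) = (-38 + h)*(-2 + h))
9565 - Z(-39) = 9565 - (76 + (-39)² - 40*(-39)) = 9565 - (76 + 1521 + 1560) = 9565 - 1*3157 = 9565 - 3157 = 6408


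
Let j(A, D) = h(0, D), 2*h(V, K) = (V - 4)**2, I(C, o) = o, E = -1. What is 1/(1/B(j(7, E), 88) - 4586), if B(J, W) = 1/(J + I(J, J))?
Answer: -1/4570 ≈ -0.00021882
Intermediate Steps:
h(V, K) = (-4 + V)**2/2 (h(V, K) = (V - 4)**2/2 = (-4 + V)**2/2)
j(A, D) = 8 (j(A, D) = (-4 + 0)**2/2 = (1/2)*(-4)**2 = (1/2)*16 = 8)
B(J, W) = 1/(2*J) (B(J, W) = 1/(J + J) = 1/(2*J))
1/(1/B(j(7, E), 88) - 4586) = 1/(1/((1/2)/8) - 4586) = 1/(1/((1/2)*(1/8)) - 4586) = 1/(1/(1/16) - 4586) = 1/(16 - 4586) = 1/(-4570) = -1/4570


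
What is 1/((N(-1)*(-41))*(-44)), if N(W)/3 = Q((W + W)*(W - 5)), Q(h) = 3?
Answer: 1/16236 ≈ 6.1592e-5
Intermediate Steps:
N(W) = 9 (N(W) = 3*3 = 9)
1/((N(-1)*(-41))*(-44)) = 1/((9*(-41))*(-44)) = 1/(-369*(-44)) = 1/16236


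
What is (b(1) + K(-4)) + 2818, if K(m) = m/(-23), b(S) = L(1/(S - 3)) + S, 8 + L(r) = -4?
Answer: 64565/23 ≈ 2807.2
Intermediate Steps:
L(r) = -12 (L(r) = -8 - 4 = -12)
b(S) = -12 + S
K(m) = -m/23 (K(m) = m*(-1/23) = -m/23)
(b(1) + K(-4)) + 2818 = ((-12 + 1) - 1/23*(-4)) + 2818 = (-11 + 4/23) + 2818 = -249/23 + 2818 = 64565/23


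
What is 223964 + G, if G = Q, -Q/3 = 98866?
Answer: -72634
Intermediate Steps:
Q = -296598 (Q = -3*98866 = -296598)
G = -296598
223964 + G = 223964 - 296598 = -72634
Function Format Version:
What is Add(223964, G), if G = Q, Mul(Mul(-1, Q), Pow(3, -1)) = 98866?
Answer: -72634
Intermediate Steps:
Q = -296598 (Q = Mul(-3, 98866) = -296598)
G = -296598
Add(223964, G) = Add(223964, -296598) = -72634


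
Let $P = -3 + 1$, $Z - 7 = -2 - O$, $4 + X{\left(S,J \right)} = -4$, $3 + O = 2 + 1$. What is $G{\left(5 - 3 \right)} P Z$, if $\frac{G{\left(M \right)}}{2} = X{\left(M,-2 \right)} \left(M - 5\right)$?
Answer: $-480$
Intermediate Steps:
$O = 0$ ($O = -3 + \left(2 + 1\right) = -3 + 3 = 0$)
$X{\left(S,J \right)} = -8$ ($X{\left(S,J \right)} = -4 - 4 = -8$)
$Z = 5$ ($Z = 7 - 2 = 5$)
$G{\left(M \right)} = 80 - 16 M$ ($G{\left(M \right)} = 2 \left(- 8 \left(M - 5\right)\right) = 2 \left(- 8 \left(-5 + M\right)\right) = 2 \left(40 - 8 M\right) = 80 - 16 M$)
$P = -2$
$G{\left(5 - 3 \right)} P Z = \left(80 - 16 \left(5 - 3\right)\right) \left(-2\right) 5 = \left(80 - 32\right) \left(-2\right) 5 = 48 \left(-2\right) 5 = \left(-96\right) 5 = -480$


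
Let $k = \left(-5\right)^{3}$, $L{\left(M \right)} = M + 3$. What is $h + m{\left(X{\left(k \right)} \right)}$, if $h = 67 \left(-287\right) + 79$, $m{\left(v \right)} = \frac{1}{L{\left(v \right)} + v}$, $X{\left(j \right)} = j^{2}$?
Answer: $- \frac{598494949}{31253} \approx -19150.0$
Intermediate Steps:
$L{\left(M \right)} = 3 + M$
$k = -125$
$m{\left(v \right)} = \frac{1}{3 + 2 v}$ ($m{\left(v \right)} = \frac{1}{\left(3 + v\right) + v} = \frac{1}{3 + 2 v}$)
$h = -19150$ ($h = -19229 + 79 = -19150$)
$h + m{\left(X{\left(k \right)} \right)} = -19150 + \frac{1}{3 + 2 \left(-125\right)^{2}} = -19150 + \frac{1}{3 + 2 \cdot 15625} = -19150 + \frac{1}{3 + 31250} = -19150 + \frac{1}{31253} = - \frac{598494949}{31253}$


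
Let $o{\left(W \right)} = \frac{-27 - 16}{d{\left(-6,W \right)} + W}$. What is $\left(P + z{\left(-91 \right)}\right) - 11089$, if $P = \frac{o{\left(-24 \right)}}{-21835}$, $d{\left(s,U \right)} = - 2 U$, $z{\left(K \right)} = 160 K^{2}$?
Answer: $\frac{688520958883}{524040} \approx 1.3139 \cdot 10^{6}$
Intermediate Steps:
$o{\left(W \right)} = \frac{43}{W}$ ($o{\left(W \right)} = \frac{-27 - 16}{- 2 W + W} = - \frac{43}{\left(-1\right) W} = - 43 \left(- \frac{1}{W}\right) = \frac{43}{W}$)
$P = \frac{43}{524040}$ ($P = \frac{43 \frac{1}{-24}}{-21835} = 43 \left(- \frac{1}{24}\right) \left(- \frac{1}{21835}\right) = \left(- \frac{43}{24}\right) \left(- \frac{1}{21835}\right) = \frac{43}{524040} \approx 8.2055 \cdot 10^{-5}$)
$\left(P + z{\left(-91 \right)}\right) - 11089 = \left(\frac{43}{524040} + 160 \left(-91\right)^{2}\right) - 11089 = \left(\frac{43}{524040} + 160 \cdot 8281\right) - 11089 = \left(\frac{43}{524040} + 1324960\right) - 11089 = \frac{694332038443}{524040} - 11089 = \frac{688520958883}{524040}$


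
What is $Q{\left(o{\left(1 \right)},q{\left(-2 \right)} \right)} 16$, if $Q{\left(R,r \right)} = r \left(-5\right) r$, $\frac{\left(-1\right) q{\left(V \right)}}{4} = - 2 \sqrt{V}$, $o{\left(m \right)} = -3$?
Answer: $10240$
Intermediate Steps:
$q{\left(V \right)} = 8 \sqrt{V}$ ($q{\left(V \right)} = - 4 \left(- 2 \sqrt{V}\right) = 8 \sqrt{V}$)
$Q{\left(R,r \right)} = - 5 r^{2}$ ($Q{\left(R,r \right)} = - 5 r r = - 5 r^{2}$)
$Q{\left(o{\left(1 \right)},q{\left(-2 \right)} \right)} 16 = - 5 \left(8 \sqrt{-2}\right)^{2} \cdot 16 = - 5 \left(8 i \sqrt{2}\right)^{2} \cdot 16 = \left(-5\right) \left(-128\right) 16 = 640 \cdot 16 = 10240$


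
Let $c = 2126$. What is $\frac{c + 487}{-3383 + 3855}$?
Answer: $\frac{2613}{472} \approx 5.536$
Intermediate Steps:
$\frac{c + 487}{-3383 + 3855} = \frac{2126 + 487}{-3383 + 3855} = \frac{2613}{472}$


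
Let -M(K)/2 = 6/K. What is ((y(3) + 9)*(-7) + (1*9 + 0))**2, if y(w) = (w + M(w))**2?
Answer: 3721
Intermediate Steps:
M(K) = -12/K
y(w) = (w - 12/w)**2
((y(3) + 9)*(-7) + (1*9 + 0))**2 = (((-12 + 3**2)**2/3**2 + 9)*(-7) + (1*9 + 0))**2 = (((-12 + 9)**2/9 + 9)*(-7) + (9 + 0))**2 = (((1/9)*(-3)**2 + 9)*(-7) + 9)**2 = (((1/9)*9 + 9)*(-7) + 9)**2 = ((1 + 9)*(-7) + 9)**2 = (10*(-7) + 9)**2 = (-70 + 9)**2 = (-61)**2 = 3721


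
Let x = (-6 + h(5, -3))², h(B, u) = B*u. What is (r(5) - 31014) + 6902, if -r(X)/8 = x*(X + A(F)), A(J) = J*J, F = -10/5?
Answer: -55864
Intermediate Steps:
x = 441 (x = (-6 + 5*(-3))² = (-6 - 15)² = (-21)² = 441)
F = -2 (F = -10*⅕ = -2)
A(J) = J²
r(X) = -14112 - 3528*X (r(X) = -3528*(X + (-2)²) = -3528*(X + 4) = -3528*(4 + X) = -8*(1764 + 441*X) = -14112 - 3528*X)
(r(5) - 31014) + 6902 = ((-14112 - 3528*5) - 31014) + 6902 = ((-14112 - 17640) - 31014) + 6902 = (-31752 - 31014) + 6902 = -62766 + 6902 = -55864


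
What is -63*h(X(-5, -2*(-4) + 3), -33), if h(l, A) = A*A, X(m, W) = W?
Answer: -68607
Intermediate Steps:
h(l, A) = A²
-63*h(X(-5, -2*(-4) + 3), -33) = -63*(-33)² = -63*1089 = -68607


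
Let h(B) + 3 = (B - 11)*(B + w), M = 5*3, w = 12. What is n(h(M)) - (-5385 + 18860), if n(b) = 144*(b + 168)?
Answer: 25837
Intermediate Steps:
M = 15
h(B) = -3 + (-11 + B)*(12 + B) (h(B) = -3 + (B - 11)*(B + 12) = -3 + (-11 + B)*(12 + B))
n(b) = 24192 + 144*b (n(b) = 144*(168 + b) = 24192 + 144*b)
n(h(M)) - (-5385 + 18860) = (24192 + 144*(-135 + 15 + 15²)) - (-5385 + 18860) = (24192 + 144*(-135 + 15 + 225)) - 1*13475 = (24192 + 144*105) - 13475 = (24192 + 15120) - 13475 = 39312 - 13475 = 25837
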